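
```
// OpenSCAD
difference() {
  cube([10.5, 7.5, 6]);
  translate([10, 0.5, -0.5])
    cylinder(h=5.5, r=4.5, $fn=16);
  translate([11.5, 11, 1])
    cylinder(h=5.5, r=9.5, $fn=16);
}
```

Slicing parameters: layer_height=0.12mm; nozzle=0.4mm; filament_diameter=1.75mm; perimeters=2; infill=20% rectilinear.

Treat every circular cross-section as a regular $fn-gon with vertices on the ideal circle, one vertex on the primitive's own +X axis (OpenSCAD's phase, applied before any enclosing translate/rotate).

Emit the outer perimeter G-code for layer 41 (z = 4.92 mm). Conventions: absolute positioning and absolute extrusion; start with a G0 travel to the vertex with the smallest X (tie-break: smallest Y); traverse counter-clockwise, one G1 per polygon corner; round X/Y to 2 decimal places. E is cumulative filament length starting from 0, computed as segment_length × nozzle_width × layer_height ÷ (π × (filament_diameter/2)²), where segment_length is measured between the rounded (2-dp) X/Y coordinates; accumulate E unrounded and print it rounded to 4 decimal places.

At z = 4.92 mm: the cube is present — its section is the full 10.5×7.5 rectangle; the r=4.5 cylinder at (10, 0.5) contributes a regular 16-gon of circumradius 4.5; the r=9.5 cylinder at (11.5, 11) contributes a regular 16-gon of circumradius 9.5; Subtracting the remaining from the first: starting from the 10.5×7.5 cube, the r=4.5 cylinder at (10, 0.5) partially overlaps it — only the 20.20 mm² overlap (of its 61.99 mm²) is removed, clipping the outline; the r=9.5 cylinder at (11.5, 11) partially overlaps it — only the 21.99 mm² overlap (of its 276.30 mm²) is removed, clipping the outline — 1 connected region. The outline is a single polygon with 9 vertices. Extrusion per mm of travel: 0.4 × 0.12 / (π × 0.875²) = 0.019956. Accumulating E over each segment gives final E = 0.5003.

G0 X0.00 Y0.00 Z4.92
G1 X5.60 Y0.00 E0.1118
G1 X5.50 Y0.50 E0.1219
G1 X5.84 Y2.22 E0.1569
G1 X6.47 Y3.16 E0.1795
G1 X4.78 Y4.28 E0.2200
G1 X2.72 Y7.36 E0.2939
G1 X2.70 Y7.50 E0.2967
G1 X0.00 Y7.50 E0.3506
G1 X0.00 Y0.00 E0.5003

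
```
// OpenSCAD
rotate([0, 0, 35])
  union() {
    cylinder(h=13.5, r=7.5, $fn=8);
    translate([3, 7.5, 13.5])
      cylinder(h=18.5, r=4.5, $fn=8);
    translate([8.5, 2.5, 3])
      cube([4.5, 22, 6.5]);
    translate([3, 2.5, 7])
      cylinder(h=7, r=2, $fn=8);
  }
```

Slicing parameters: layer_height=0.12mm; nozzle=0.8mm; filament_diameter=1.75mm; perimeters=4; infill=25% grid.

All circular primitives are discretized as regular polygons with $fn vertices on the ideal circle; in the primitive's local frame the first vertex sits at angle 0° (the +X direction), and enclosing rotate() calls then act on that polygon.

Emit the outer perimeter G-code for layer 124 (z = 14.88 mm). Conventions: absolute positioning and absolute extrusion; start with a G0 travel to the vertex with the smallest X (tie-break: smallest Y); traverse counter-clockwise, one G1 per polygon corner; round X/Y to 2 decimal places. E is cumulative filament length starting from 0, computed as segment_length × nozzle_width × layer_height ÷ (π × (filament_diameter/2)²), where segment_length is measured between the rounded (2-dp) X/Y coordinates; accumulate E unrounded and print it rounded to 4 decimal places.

At z = 14.88 mm: the cylinder is absent (z outside [0, 13.5]); the r=4.5 cylinder at (3, 7.5) gives a regular 8-gon of circumradius 4.5 (constant along its height); the cube at (8.5, 2.5) is not intersected at this z (z outside [3, 9.5]); the cylinder at (3, 2.5) is not intersected at this z (z outside [7, 14]); Merging all regions: only the r=4.5 cylinder at (3, 7.5) is present, so the union is just that shape — 1 connected region; (rotated 35° about Z; rotation is an isometry so areas/perimeters/island counts are preserved). The outline is a single polygon with 8 vertices. Extrusion per mm of travel: 0.8 × 0.12 / (π × 0.875²) = 0.039912. Accumulating E over each segment gives final E = 1.1003.

G0 X-6.28 Y8.65 Z14.88
G1 X-5.53 Y5.28 E0.1378
G1 X-2.63 Y3.43 E0.2751
G1 X0.74 Y4.18 E0.4129
G1 X2.59 Y7.08 E0.5502
G1 X1.84 Y10.45 E0.6880
G1 X-1.06 Y12.30 E0.8253
G1 X-4.43 Y11.55 E0.9631
G1 X-6.28 Y8.65 E1.1003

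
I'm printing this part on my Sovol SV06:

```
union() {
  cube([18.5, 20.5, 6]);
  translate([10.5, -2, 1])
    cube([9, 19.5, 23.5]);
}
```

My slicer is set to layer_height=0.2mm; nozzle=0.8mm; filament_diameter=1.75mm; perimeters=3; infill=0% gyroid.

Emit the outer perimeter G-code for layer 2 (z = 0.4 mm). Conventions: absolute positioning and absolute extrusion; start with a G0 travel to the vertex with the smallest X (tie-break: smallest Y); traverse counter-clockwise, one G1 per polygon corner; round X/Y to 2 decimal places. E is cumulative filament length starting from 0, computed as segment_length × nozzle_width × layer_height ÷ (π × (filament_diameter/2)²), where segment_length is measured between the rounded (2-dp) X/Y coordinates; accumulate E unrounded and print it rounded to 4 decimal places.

G0 X0.00 Y0.00 Z0.40
G1 X18.50 Y0.00 E1.2306
G1 X18.50 Y20.50 E2.5943
G1 X0.00 Y20.50 E3.8249
G1 X0.00 Y0.00 E5.1886

At z = 0.4 mm: the cube is present — its section is the full 18.5×20.5 rectangle; the cube at (10.5, -2) is absent (z outside [1, 24.5]); Taking the union: only the 18.5×20.5 cube is present, so the union is just that shape — 1 connected region. The outline is a single polygon with 4 vertices. Extrusion per mm of travel: 0.8 × 0.2 / (π × 0.875²) = 0.066520. Accumulating E over each segment gives final E = 5.1886.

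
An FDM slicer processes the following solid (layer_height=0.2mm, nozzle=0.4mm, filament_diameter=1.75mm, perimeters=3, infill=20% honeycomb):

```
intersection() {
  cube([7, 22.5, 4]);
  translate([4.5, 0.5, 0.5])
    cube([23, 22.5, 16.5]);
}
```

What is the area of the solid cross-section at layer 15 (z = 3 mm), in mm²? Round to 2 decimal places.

At z = 3 mm: the cube (footprint 7×22.5) is included at this height (area 157.50 mm²); the cube at (4.5, 0.5) (footprint 23×22.5) is included at this height (area 517.50 mm²); After intersecting: the 23×22.5 cube at (4.5, 0.5) partially overlaps the 7×22.5 cube; clipping to the common part keeps 55.00 mm² — area = 55.00 mm². Overall, the cross-section is a single solid region. Net area = 55.00 mm².

55.00 mm²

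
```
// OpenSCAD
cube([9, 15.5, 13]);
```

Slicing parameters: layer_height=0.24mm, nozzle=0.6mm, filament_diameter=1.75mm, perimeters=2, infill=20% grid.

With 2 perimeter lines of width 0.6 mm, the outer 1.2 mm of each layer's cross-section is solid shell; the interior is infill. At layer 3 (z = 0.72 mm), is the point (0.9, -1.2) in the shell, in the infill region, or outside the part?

At z = 0.72 mm: the 9×15.5 cube contributes its full rectangle. Overall, the cross-section is a single solid region. The nearest boundary edge runs (0.00, 0.00)→(9.00, 0.00); distance from the point to it = 1.20 mm. The point is not inside any of the regions above, so it lies outside the cross-section (1.20 mm from the nearest boundary).

outside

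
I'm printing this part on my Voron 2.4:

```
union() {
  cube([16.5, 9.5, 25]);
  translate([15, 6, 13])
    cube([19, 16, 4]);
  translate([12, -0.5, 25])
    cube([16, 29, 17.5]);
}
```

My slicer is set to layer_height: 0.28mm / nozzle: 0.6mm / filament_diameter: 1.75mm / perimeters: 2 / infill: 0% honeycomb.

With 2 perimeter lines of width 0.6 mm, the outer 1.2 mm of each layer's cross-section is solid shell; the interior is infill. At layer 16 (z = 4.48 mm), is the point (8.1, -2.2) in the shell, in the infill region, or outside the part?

At z = 4.48 mm: the cube (footprint 16.5×9.5) is included at this height; the cube at (15, 6) is not intersected at this z (z outside [13, 17]); the cube at (12, -0.5) is not intersected at this z (z outside [25, 42.5]); Merging all regions: only the 16.5×9.5 cube is present, so the union is just that shape — 1 connected region. Overall, the cross-section is a single solid region. The nearest boundary edge runs (0.00, 0.00)→(16.50, 0.00); distance from the point to it = 2.20 mm. The point is not inside any of the regions above, so it lies outside the cross-section (2.20 mm from the nearest boundary).

outside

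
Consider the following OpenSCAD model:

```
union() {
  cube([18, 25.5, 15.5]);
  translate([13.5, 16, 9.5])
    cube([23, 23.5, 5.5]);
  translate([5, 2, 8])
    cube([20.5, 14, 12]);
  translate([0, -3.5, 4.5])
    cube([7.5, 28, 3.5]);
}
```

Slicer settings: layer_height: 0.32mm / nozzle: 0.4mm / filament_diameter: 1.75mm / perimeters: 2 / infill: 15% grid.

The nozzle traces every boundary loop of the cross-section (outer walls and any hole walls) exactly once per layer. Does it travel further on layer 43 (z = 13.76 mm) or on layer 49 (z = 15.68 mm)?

layer 43 (z = 13.76 mm)

Layer 43 (z = 13.76): the 18×25.5 cube contributes its full rectangle (perimeter 87.00 mm); the 23×23.5 cube at (13.5, 16) contributes its full rectangle (perimeter 93.00 mm); the cube at (5, 2) (footprint 20.5×14) is included at this height (perimeter 69.00 mm); the cube at (0, -3.5) is not intersected at this z (z outside [4.5, 8]); Merging all regions: the regions partially overlap (shared area 224.75 mm²), so the edge portions inside another operand are dropped and the merged outline is re-measured after clipping — boundary = 152.00 mm. So its perimeter = 152.00 mm. Layer 49 (z = 15.68): the cube does not reach this height (z outside [0, 15.5]); the cube at (13.5, 16) does not reach this height (z outside [9.5, 15]); the cube at (5, 2) is present — its section is the full 20.5×14 rectangle (perimeter 69.00 mm); the cube at (0, -3.5) does not reach this height (z outside [4.5, 8]); Merging all regions: only the 20.5×14 cube at (5, 2) is present, so the union is just that shape — boundary = 69.00 mm. So its perimeter = 69.00 mm. Layer 43 is larger (152.00 vs 69.00 mm).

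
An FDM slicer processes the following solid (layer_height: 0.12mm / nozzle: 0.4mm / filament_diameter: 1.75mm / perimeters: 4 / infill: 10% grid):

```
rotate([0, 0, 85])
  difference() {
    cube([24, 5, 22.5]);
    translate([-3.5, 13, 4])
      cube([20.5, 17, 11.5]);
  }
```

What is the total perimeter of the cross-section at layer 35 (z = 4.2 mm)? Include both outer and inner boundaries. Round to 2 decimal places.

At z = 4.2 mm: the cube (footprint 24×5) is included at this height (perimeter 58.00 mm); the cube at (-3.5, 13) (footprint 20.5×17) is included at this height (perimeter 75.00 mm); Taking the first minus the rest: starting from the 24×5 cube, the 20.5×17 cube at (-3.5, 13) misses the remaining region (no effect) — boundary = 58.00 mm; (rotated 85° about Z; rotation is an isometry so areas/perimeters/island counts are preserved). Overall, the cross-section is a single solid region. Total boundary length (outer) = 58.00 mm.

58.00 mm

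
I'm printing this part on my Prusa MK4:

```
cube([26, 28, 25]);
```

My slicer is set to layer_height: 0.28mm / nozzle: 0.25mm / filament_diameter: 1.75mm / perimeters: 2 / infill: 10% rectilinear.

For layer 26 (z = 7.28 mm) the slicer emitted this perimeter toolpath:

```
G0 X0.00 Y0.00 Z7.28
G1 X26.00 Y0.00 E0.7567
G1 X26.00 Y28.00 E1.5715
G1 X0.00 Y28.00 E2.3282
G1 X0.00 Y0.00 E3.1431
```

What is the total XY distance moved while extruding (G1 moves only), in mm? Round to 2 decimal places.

108.00 mm

Sum the Euclidean lengths of each G1 segment: total = 108.00 mm.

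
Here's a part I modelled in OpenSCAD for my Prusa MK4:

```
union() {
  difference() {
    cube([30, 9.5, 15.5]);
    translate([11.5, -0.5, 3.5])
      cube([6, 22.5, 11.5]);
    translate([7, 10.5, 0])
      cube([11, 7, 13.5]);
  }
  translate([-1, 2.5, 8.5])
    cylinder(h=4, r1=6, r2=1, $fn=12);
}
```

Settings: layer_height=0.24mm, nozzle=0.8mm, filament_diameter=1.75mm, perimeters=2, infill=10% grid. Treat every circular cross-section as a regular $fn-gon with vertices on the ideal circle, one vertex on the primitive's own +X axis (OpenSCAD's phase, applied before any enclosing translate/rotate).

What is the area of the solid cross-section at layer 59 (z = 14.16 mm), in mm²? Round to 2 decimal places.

At z = 14.16 mm: the 30×9.5 cube contributes its full rectangle (area 285.00 mm²); the cube at (11.5, -0.5) is present — its section is the full 6×22.5 rectangle (area 135.00 mm²); the cube at (7, 10.5) does not reach this height (z outside [0, 13.5]); Subtracting the remaining from the first: starting from the 30×9.5 cube (285.00 mm²), the 6×22.5 cube at (11.5, -0.5) partially overlaps it — only the 57.00 mm² overlap (of its 135.00 mm²) is removed, clipping the outline — area = 228.00 mm²; the cone at (-1, 2.5) is not intersected at this z (z outside [8.5, 12.5]); Taking the union: only that combined region is present, so the union is just that shape — area = 228.00 mm². Overall, the cross-section has 2 separate islands. Net area = 228.00 mm².

228.00 mm²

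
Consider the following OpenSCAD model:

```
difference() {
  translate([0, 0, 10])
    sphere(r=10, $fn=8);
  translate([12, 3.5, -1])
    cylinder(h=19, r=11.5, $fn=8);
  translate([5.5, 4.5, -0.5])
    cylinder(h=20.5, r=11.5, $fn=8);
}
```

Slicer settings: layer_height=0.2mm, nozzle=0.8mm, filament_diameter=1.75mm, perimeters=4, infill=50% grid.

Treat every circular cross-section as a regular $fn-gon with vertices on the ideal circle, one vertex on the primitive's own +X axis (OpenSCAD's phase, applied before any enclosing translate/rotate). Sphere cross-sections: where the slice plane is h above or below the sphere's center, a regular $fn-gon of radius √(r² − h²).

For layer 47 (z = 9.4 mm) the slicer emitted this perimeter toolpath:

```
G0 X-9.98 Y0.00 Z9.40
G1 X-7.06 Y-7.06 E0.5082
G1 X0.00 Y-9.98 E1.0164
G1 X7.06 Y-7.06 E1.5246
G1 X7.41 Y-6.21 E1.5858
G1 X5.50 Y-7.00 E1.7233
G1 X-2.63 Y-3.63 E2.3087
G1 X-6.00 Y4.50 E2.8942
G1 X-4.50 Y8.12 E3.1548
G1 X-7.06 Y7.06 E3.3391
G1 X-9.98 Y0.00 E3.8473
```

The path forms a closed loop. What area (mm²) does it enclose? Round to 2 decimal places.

98.84 mm²

Apply the shoelace formula to the sequence of (X, Y) vertices; enclosed area = 98.84 mm².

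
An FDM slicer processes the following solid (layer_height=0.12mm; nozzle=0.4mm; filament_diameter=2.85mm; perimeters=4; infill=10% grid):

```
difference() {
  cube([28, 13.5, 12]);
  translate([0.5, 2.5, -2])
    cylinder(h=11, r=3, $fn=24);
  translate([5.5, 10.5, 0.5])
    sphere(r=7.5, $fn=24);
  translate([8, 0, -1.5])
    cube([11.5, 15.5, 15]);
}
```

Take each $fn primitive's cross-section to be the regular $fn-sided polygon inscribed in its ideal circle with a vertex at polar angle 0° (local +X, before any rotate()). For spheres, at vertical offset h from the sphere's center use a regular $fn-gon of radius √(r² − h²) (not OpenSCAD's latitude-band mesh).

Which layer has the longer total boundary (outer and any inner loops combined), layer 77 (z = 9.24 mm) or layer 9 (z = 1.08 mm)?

Layer 77 (z = 9.24): the 28×13.5 cube contributes its full rectangle (perimeter 83.00 mm); the cylinder at (0.5, 2.5) does not reach this height (z outside [-2, 9]); the sphere at (5.5, 10.5) does not reach this height (|z−center|=8.740 > r=7.5); the cube at (8, 0) is present — its section is the full 11.5×15.5 rectangle (perimeter 54.00 mm); Subtracting the remaining from the first: starting from the 28×13.5 cube, the 11.5×15.5 cube at (8, 0) partially overlaps it — only the 155.25 mm² overlap (of its 178.25 mm²) is removed, clipping the outline — boundary = 87.00 mm. So its perimeter = 87.00 mm. Layer 9 (z = 1.08): the 28×13.5 cube contributes its full rectangle (perimeter 83.00 mm); the cylinder at (0.5, 2.5): section is a regular 24-gon, circumradius r=3 (perimeter = 2·24·3.000·sin(180°/24) = 18.80 mm); the r=7.5 sphere at (5.5, 10.5) slices to a regular 24-gon of circumradius 7.478 (√(r²−h²) with h=0.58 from center) (perimeter = 2·24·7.478·sin(180°/24) = 46.85 mm); the 11.5×15.5 cube at (8, 0) contributes its full rectangle (perimeter 54.00 mm); Taking the first minus the rest: starting from the 28×13.5 cube, the r=3 cylinder at (0.5, 2.5) partially overlaps it — only the 16.18 mm² overlap (of its 27.95 mm²) is removed, clipping the outline; the r=7.5 sphere at (5.5, 10.5) partially overlaps it — only the 115.77 mm² overlap (of its 173.66 mm²) is removed, clipping the outline; the 11.5×15.5 cube at (8, 0) partially overlaps it — only the 115.89 mm² overlap (of its 178.25 mm²) is removed, clipping the outline — boundary = 62.12 mm. So its perimeter = 62.12 mm. Layer 77 is larger (87.00 vs 62.12 mm).

layer 77 (z = 9.24 mm)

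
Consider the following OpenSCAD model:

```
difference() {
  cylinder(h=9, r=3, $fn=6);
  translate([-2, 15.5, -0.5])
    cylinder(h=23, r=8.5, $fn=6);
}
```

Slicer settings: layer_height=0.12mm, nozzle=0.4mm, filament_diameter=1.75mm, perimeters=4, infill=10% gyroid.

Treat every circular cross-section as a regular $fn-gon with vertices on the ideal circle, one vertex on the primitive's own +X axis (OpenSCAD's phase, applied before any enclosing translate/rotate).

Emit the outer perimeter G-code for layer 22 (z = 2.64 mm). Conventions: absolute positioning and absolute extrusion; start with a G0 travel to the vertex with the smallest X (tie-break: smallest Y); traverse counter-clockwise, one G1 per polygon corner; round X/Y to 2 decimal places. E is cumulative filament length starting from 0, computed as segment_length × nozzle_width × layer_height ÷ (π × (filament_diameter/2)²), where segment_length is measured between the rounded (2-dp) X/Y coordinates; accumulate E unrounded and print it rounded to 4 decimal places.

G0 X-3.00 Y0.00 Z2.64
G1 X-1.50 Y-2.60 E0.0599
G1 X1.50 Y-2.60 E0.1198
G1 X3.00 Y0.00 E0.1797
G1 X1.50 Y2.60 E0.2396
G1 X-1.50 Y2.60 E0.2994
G1 X-3.00 Y0.00 E0.3593

At z = 2.64 mm: the r=3 cylinder gives a regular 6-gon of circumradius 3 (constant along its height); the cylinder at (-2, 15.5): section is a regular 6-gon, circumradius r=8.5; Subtracting the remaining from the first: starting from the r=3 cylinder, the r=8.5 cylinder at (-2, 15.5) misses the remaining region (no effect) — 1 connected region. The outline is a single polygon with 6 vertices. Extrusion per mm of travel: 0.4 × 0.12 / (π × 0.875²) = 0.019956. Accumulating E over each segment gives final E = 0.3593.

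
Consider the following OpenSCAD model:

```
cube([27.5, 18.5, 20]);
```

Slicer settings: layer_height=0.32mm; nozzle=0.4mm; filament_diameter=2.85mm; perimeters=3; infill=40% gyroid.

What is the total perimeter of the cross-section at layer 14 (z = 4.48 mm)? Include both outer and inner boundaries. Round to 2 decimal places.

At z = 4.48 mm: the cube (footprint 27.5×18.5) is included at this height (perimeter 92.00 mm). Overall, the cross-section is a single solid region. Total boundary length (outer) = 92.00 mm.

92.00 mm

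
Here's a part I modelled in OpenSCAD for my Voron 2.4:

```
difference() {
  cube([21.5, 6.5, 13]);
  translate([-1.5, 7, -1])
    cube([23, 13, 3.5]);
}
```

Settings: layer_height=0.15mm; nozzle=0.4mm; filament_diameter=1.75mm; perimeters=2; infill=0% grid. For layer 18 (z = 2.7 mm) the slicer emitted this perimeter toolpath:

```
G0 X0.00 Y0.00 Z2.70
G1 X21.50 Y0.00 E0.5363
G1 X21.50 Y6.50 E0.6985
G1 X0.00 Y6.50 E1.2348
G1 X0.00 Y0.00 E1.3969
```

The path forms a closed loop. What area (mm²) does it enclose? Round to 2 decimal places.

139.75 mm²

Apply the shoelace formula to the sequence of (X, Y) vertices; enclosed area = 139.75 mm².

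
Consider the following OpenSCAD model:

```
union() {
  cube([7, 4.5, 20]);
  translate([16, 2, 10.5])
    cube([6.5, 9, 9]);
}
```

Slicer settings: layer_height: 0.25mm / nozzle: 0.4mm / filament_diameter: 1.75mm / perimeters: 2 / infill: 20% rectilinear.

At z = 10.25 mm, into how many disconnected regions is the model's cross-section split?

1

At z = 10.25 mm: the 7×4.5 cube contributes its full rectangle; the cube at (16, 2) is not intersected at this z (z outside [10.5, 19.5]); Taking the union: only the 7×4.5 cube is present, so the union is just that shape — 1 connected region. The result has 1 disconnected region.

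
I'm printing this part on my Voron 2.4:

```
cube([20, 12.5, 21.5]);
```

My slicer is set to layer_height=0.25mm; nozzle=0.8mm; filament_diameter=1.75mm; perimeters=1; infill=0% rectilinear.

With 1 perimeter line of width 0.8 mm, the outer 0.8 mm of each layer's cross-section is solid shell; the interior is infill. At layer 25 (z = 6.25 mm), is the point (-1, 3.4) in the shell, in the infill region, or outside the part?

outside

At z = 6.25 mm: the cube is present — its section is the full 20×12.5 rectangle. Overall, the cross-section is a single solid region. The nearest boundary edge runs (0.00, 12.50)→(0.00, 0.00); distance from the point to it = 1.00 mm. The point is not inside any of the regions above, so it lies outside the cross-section (1.00 mm from the nearest boundary).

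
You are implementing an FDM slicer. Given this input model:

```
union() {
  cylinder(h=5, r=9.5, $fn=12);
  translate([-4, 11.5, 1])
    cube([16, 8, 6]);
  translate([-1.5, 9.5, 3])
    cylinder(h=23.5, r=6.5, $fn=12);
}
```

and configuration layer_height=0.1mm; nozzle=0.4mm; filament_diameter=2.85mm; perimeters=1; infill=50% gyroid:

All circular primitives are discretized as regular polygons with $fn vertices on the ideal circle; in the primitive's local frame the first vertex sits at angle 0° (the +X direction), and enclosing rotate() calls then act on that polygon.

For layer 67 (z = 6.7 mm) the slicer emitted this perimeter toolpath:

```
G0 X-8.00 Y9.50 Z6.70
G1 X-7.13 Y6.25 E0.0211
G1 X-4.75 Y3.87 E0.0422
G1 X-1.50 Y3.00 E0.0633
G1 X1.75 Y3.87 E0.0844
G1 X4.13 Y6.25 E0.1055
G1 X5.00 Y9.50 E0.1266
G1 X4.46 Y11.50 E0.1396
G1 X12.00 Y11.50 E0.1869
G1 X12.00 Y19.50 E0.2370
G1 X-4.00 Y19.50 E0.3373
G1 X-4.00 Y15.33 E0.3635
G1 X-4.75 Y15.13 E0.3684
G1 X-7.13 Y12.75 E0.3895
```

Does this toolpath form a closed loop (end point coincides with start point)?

Start point (G0): (-8.00, 9.50). End point (last G1): the path does not return to the start — open.

no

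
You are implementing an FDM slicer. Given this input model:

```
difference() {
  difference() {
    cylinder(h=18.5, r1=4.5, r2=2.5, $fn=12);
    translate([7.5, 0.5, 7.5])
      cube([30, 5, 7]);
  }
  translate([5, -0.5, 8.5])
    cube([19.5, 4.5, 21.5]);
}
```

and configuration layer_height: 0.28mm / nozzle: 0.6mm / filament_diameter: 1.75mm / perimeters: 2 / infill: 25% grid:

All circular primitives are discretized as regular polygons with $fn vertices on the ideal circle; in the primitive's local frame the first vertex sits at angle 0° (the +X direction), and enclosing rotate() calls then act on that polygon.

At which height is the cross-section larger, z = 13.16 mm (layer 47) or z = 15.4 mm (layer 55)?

layer 47 (z = 13.16 mm)

Layer 47 (z = 13.16): the cone: at t=0.711 of its height the radius interpolates to r₁+(r₂−r₁)t = 3.077, giving a regular 12-gon of that circumradius (area = (12/2)·3.077²·sin(360°/12) = 28.41 mm²); the cube at (7.5, 0.5) (footprint 30×5) is included at this height (area 150.00 mm²); Subtracting the remaining from the first: starting from the cone (28.41 mm²), the 30×5 cube at (7.5, 0.5) misses the remaining region (no effect) — area = 28.41 mm²; the cube at (5, -0.5) is present — its section is the full 19.5×4.5 rectangle (area 87.75 mm²); Subtracting the remaining from the first: starting from the result so far (28.41 mm²), the 19.5×4.5 cube at (5, -0.5) misses the remaining region (no effect) — area = 28.41 mm². So its area = 28.41 mm². Layer 55 (z = 15.4): the cone contributes a regular 12-gon of circumradius 2.835 (interpolated between r1=4.5 and r2=2.5 at t=0.832) (area = (12/2)·2.835²·sin(360°/12) = 24.11 mm²); the cube at (7.5, 0.5) does not reach this height (z outside [7.5, 14.5]); After the difference (first − rest): none of the subtracted shapes is present at this height, so the cone is unchanged — area = 24.11 mm²; the 19.5×4.5 cube at (5, -0.5) contributes its full rectangle (area 87.75 mm²); Subtracting the remaining from the first: starting from that combined region (24.11 mm²), the 19.5×4.5 cube at (5, -0.5) misses the remaining region (no effect) — area = 24.11 mm². So its area = 24.11 mm². Layer 47 is larger (28.41 vs 24.11 mm²).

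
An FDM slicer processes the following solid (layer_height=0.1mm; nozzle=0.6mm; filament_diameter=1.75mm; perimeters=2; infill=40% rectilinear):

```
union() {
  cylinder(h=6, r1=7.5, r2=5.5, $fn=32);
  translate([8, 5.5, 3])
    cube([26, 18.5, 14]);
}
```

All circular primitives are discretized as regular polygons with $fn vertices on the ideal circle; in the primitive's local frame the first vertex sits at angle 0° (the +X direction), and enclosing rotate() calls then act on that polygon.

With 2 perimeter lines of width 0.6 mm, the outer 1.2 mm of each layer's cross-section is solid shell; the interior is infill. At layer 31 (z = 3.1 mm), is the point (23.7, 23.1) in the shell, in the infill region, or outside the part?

At z = 3.1 mm: the cone contributes a regular 32-gon of circumradius 6.467 (interpolated between r1=7.5 and r2=5.5 at t=0.517); the 26×18.5 cube at (8, 5.5) contributes its full rectangle; Taking the union: the 2 present regions are separate (no shared area or edge), so areas and boundary lengths simply add and each stays a separate island — 2 connected regions. Overall, the cross-section has 2 separate islands. The nearest boundary edge runs (8.00, 24.00)→(34.00, 24.00); distance from the point to it = 0.90 mm. (Shell/infill is judged within the island containing the point — the largest one.) The point is inside the cross-section, 0.90 mm from the nearest boundary — within the 1.2 mm shell band (2 × 0.6).

shell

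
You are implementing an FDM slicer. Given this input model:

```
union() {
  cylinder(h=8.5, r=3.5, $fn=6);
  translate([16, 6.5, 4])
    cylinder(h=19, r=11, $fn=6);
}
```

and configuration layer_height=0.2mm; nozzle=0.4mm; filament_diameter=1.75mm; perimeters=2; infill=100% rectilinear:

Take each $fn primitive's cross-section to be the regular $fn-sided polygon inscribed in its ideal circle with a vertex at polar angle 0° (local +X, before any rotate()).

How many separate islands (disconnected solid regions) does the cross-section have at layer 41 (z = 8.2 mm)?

2

At z = 8.2 mm: the cylinder: section is a regular 6-gon, circumradius r=3.5; the r=11 cylinder at (16, 6.5) gives a regular 6-gon of circumradius 11 (constant along its height); Merging all regions: the 2 present regions are separate (no shared area or edge), so areas and boundary lengths simply add and each stays a separate island — 2 connected regions. Overall, the cross-section has 2 separate islands. Island count = 2.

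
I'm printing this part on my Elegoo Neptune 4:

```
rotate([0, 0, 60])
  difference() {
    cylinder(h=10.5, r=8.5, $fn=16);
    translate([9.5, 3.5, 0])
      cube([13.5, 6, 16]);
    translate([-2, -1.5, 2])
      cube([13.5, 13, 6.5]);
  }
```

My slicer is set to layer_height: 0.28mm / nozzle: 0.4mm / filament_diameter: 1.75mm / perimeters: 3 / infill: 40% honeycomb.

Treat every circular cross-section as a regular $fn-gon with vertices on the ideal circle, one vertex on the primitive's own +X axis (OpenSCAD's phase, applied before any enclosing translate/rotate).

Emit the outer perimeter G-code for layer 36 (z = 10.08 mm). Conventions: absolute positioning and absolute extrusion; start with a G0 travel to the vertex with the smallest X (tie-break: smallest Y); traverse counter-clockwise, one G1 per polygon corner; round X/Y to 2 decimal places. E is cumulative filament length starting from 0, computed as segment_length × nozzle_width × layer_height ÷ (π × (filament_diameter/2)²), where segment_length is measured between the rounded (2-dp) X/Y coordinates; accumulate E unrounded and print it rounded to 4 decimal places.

G0 X-8.43 Y1.11 Z10.08
G1 X-8.21 Y-2.20 E0.1545
G1 X-6.74 Y-5.17 E0.3088
G1 X-4.25 Y-7.36 E0.4632
G1 X-1.11 Y-8.43 E0.6177
G1 X2.20 Y-8.21 E0.7721
G1 X5.17 Y-6.74 E0.9264
G1 X7.36 Y-4.25 E1.0808
G1 X8.43 Y-1.11 E1.2353
G1 X8.21 Y2.20 E1.3898
G1 X6.74 Y5.17 E1.5441
G1 X4.25 Y7.36 E1.6985
G1 X1.11 Y8.43 E1.8530
G1 X-2.20 Y8.21 E2.0074
G1 X-5.17 Y6.74 E2.1617
G1 X-7.36 Y4.25 E2.3161
G1 X-8.43 Y1.11 E2.4706

At z = 10.08 mm: the r=8.5 cylinder gives a regular 16-gon of circumradius 8.5 (constant along its height); the cube at (9.5, 3.5) (footprint 13.5×6) is included at this height; the cube at (-2, -1.5) does not reach this height (z outside [2, 8.5]); After the difference (first − rest): starting from the r=8.5 cylinder, the 13.5×6 cube at (9.5, 3.5) misses the remaining region (no effect) — 1 connected region; (rotated 60° about Z; rotation is an isometry so areas/perimeters/island counts are preserved). The outline is a single polygon with 16 vertices. Extrusion per mm of travel: 0.4 × 0.28 / (π × 0.875²) = 0.046564. Accumulating E over each segment gives final E = 2.4706.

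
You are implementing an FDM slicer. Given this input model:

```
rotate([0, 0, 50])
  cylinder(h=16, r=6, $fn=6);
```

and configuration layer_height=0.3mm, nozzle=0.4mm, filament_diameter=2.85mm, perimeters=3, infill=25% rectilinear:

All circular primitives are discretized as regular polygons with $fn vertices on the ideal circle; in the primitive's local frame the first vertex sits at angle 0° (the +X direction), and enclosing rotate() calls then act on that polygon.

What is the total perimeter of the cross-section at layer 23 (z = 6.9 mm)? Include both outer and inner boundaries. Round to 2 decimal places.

36.00 mm

At z = 6.9 mm: the r=6 cylinder gives a regular 6-gon of circumradius 6 (constant along its height) (perimeter = 2·6·6.000·sin(180°/6) = 36.00 mm); (rotated 50° about Z; rotation is an isometry so areas/perimeters/island counts are preserved). Overall, the cross-section is a single solid region. Total boundary length (outer) = 36.00 mm.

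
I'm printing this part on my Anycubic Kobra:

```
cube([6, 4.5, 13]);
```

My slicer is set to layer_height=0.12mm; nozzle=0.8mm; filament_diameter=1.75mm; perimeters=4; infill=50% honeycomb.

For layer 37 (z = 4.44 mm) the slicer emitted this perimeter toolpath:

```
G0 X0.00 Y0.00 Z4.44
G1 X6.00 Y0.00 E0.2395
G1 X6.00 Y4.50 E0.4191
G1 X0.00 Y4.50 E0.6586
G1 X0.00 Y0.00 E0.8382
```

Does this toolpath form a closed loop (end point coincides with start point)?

yes

Start point (G0): (0.00, 0.00). End point (last G1): the path returns to the start — closed.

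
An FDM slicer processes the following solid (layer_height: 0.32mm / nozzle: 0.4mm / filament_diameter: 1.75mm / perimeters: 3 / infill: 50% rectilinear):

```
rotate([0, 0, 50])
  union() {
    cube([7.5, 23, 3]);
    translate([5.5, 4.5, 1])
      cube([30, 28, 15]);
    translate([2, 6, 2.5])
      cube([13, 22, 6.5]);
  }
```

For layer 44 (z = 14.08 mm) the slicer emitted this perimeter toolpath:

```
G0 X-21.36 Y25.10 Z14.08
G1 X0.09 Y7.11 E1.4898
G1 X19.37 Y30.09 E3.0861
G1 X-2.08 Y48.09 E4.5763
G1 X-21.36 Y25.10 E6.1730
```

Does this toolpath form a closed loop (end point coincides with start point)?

yes

Start point (G0): (-21.36, 25.10). End point (last G1): the path returns to the start — closed.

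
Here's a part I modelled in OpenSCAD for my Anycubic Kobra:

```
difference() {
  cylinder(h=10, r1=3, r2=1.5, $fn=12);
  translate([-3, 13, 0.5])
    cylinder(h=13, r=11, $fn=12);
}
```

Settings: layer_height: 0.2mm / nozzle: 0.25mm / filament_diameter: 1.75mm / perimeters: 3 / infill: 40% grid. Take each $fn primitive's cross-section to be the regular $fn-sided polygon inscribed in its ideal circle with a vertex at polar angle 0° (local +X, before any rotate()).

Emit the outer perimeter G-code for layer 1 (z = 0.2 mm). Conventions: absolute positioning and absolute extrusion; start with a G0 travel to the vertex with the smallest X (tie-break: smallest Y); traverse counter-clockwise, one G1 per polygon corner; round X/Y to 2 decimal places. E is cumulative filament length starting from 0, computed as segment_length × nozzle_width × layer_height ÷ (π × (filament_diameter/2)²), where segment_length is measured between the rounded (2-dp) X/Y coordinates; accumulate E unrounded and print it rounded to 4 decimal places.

G0 X-2.97 Y0.00 Z0.20
G1 X-2.57 Y-1.48 E0.0319
G1 X-1.49 Y-2.57 E0.0638
G1 X0.00 Y-2.97 E0.0958
G1 X1.49 Y-2.57 E0.1279
G1 X2.57 Y-1.49 E0.1597
G1 X2.97 Y0.00 E0.1917
G1 X2.57 Y1.48 E0.2236
G1 X1.49 Y2.57 E0.2555
G1 X0.00 Y2.97 E0.2876
G1 X-1.48 Y2.57 E0.3194
G1 X-2.57 Y1.48 E0.3515
G1 X-2.97 Y0.00 E0.3833

At z = 0.2 mm: the cone: at t=0.020 of its height the radius interpolates to r₁+(r₂−r₁)t = 2.970, giving a regular 12-gon of that circumradius; the cylinder at (-3, 13) is absent (z outside [0.5, 13.5]); Taking the first minus the rest: none of the subtracted shapes is present at this height, so the cone is unchanged — 1 connected region. The outline is a single polygon with 12 vertices. Extrusion per mm of travel: 0.25 × 0.2 / (π × 0.875²) = 0.020788. Accumulating E over each segment gives final E = 0.3833.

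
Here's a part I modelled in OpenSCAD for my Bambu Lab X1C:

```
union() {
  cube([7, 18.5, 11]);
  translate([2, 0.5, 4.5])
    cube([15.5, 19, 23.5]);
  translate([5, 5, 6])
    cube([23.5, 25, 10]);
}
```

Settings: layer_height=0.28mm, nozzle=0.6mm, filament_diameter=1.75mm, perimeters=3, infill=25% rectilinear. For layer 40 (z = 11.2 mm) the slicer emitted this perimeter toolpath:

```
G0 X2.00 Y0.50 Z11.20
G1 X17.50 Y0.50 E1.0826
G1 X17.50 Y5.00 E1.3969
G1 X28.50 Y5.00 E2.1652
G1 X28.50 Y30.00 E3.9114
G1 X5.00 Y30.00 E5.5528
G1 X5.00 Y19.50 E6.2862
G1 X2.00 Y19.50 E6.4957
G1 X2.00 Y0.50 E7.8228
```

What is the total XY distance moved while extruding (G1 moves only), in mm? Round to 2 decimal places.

112.00 mm

Sum the Euclidean lengths of each G1 segment: total = 112.00 mm.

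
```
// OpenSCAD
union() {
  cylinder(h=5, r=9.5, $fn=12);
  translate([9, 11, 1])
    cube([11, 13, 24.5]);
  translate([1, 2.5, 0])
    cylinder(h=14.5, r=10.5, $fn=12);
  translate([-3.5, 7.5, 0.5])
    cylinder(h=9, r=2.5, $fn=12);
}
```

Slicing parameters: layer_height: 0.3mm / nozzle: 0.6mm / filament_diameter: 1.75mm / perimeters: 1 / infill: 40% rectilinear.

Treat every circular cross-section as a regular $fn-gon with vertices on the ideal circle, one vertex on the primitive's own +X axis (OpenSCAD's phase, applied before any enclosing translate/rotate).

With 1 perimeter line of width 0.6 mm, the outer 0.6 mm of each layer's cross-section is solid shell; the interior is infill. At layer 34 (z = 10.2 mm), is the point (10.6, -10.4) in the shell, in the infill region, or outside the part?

At z = 10.2 mm: the cylinder is not intersected at this z (z outside [0, 5]); the cube at (9, 11) is present — its section is the full 11×13 rectangle; the r=10.5 cylinder at (1, 2.5) contributes a regular 12-gon of circumradius 10.5; the cylinder at (-3.5, 7.5) is not intersected at this z (z outside [0.5, 9.5]); Taking the union: the 2 present regions are separate (no shared area or edge), so areas and boundary lengths simply add and each stays a separate island — 2 connected regions. Overall, the cross-section has 2 separate islands. The nearest boundary edge runs (10.09, -2.75)→(6.25, -6.59); distance from the point to it = 5.77 mm. The point is not inside any of the regions above, so it lies outside the cross-section (5.77 mm from the nearest boundary).

outside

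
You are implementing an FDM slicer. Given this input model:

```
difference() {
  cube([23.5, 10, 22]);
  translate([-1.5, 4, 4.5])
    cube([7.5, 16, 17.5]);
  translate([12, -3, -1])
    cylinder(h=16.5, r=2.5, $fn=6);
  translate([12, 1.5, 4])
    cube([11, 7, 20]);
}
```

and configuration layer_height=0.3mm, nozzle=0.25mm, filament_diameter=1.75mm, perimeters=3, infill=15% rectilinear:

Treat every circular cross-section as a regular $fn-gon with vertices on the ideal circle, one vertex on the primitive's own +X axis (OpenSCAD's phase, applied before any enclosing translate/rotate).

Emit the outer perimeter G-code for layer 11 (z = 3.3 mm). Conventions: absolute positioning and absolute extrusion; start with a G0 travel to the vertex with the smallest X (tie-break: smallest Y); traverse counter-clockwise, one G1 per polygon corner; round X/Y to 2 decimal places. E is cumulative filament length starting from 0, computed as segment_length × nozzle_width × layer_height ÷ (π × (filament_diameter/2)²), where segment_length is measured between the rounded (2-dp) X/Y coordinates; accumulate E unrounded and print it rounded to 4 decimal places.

At z = 3.3 mm: the cube (footprint 23.5×10) is included at this height; the cube at (-1.5, 4) does not reach this height (z outside [4.5, 22]); the r=2.5 cylinder at (12, -3) gives a regular 6-gon of circumradius 2.5 (constant along its height); the cube at (12, 1.5) is not intersected at this z (z outside [4, 24]); Taking the first minus the rest: starting from the 23.5×10 cube, the r=2.5 cylinder at (12, -3) misses the remaining region (no effect) — 1 connected region. The outline is a single polygon with 4 vertices. Extrusion per mm of travel: 0.25 × 0.3 / (π × 0.875²) = 0.031181. Accumulating E over each segment gives final E = 2.0892.

G0 X0.00 Y0.00 Z3.30
G1 X23.50 Y0.00 E0.7328
G1 X23.50 Y10.00 E1.0446
G1 X0.00 Y10.00 E1.7773
G1 X0.00 Y0.00 E2.0892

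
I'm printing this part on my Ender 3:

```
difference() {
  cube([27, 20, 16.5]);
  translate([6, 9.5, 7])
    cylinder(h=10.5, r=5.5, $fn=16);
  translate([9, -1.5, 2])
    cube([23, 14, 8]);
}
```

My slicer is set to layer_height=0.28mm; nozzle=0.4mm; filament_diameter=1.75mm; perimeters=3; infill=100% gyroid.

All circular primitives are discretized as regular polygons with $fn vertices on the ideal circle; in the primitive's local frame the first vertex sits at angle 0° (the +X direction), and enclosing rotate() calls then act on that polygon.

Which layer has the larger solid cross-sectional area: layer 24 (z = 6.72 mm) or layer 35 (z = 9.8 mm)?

Layer 24 (z = 6.72): the cube (footprint 27×20) is included at this height (area 540.00 mm²); the cylinder at (6, 9.5) is absent (z outside [7, 17.5]); the cube at (9, -1.5) is present — its section is the full 23×14 rectangle (area 322.00 mm²); After the difference (first − rest): starting from the 27×20 cube (540.00 mm²), the 23×14 cube at (9, -1.5) partially overlaps it — only the 225.00 mm² overlap (of its 322.00 mm²) is removed, clipping the outline — area = 315.00 mm². So its area = 315.00 mm². Layer 35 (z = 9.8): the cube (footprint 27×20) is included at this height (area 540.00 mm²); the r=5.5 cylinder at (6, 9.5) contributes a regular 16-gon of circumradius 5.5 (area = (16/2)·5.500²·sin(360°/16) = 92.61 mm²); the cube at (9, -1.5) (footprint 23×14) is included at this height (area 322.00 mm²); Taking the first minus the rest: starting from the 27×20 cube (540.00 mm²), the r=5.5 cylinder at (6, 9.5) lies wholly inside it (removes its full 92.61 mm² and its 34.34 mm outline becomes a hole wall); the 23×14 cube at (9, -1.5) partially overlaps it — only the 210.85 mm² overlap (of its 322.00 mm²) is removed, clipping the outline — area = 236.54 mm². So its area = 236.54 mm². Layer 24 is larger (315.00 vs 236.54 mm²).

layer 24 (z = 6.72 mm)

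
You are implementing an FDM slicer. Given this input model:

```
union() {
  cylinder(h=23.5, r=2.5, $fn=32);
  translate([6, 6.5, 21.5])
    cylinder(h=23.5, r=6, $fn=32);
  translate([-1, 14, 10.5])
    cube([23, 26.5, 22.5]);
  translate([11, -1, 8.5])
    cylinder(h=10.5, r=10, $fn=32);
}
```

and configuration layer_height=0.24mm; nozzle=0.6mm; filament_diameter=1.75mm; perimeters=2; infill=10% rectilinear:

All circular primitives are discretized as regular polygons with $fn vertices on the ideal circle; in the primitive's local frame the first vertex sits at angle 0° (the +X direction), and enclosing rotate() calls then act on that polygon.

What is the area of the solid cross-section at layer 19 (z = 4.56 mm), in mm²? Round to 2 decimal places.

19.51 mm²

At z = 4.56 mm: the cylinder: section is a regular 32-gon, circumradius r=2.5 (area = (32/2)·2.500²·sin(360°/32) = 19.51 mm²); the cylinder at (6, 6.5) does not reach this height (z outside [21.5, 45]); the cube at (-1, 14) does not reach this height (z outside [10.5, 33]); the cylinder at (11, -1) does not reach this height (z outside [8.5, 19]); Taking the union: only the r=2.5 cylinder is present, so the union is just that shape — area = 19.51 mm². Overall, the cross-section is a single solid region. Net area = 19.51 mm².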